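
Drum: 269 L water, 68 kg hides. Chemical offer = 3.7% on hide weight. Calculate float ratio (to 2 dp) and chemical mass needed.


Float ratio = 3.96
Chemical needed = 2.516 kg

Float ratio = 269 / 68 = 3.96
Chemical = 68 x 3.7 / 100 = 2.516 kg


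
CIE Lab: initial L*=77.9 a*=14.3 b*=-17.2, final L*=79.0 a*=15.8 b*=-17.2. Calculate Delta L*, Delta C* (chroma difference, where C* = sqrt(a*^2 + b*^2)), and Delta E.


Delta L* = 1.1
Delta C* = 0.99
Delta E = 1.86

Delta L* = 79.0 - 77.9 = 1.1
C1* = sqrt((14.3)^2 + (-17.2)^2) = 22.368
C2* = sqrt((15.8)^2 + (-17.2)^2) = 23.356
Delta C* = 23.356 - 22.368 = 0.99
Delta E = sqrt((1.1)^2 + (1.5)^2 + (0.0)^2) = 1.86


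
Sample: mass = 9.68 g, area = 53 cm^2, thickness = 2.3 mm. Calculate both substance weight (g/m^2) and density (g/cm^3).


Substance weight = 1826.4 g/m^2
Density = 0.794 g/cm^3

SW = 9.68 / 53 x 10000 = 1826.4 g/m^2
Volume = 53 x 2.3 / 10 = 12.19 cm^3
Density = 9.68 / 12.19 = 0.794 g/cm^3


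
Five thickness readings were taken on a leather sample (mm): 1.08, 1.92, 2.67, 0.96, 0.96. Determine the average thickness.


1.52 mm

Sum = 1.08 + 1.92 + 2.67 + 0.96 + 0.96 = 7.59
Average = 7.59 / 5 = 1.52 mm


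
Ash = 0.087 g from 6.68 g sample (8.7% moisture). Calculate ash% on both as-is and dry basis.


As-is ash = 1.30%
Dry-basis ash = 1.43%

As-is ash% = 0.087 / 6.68 x 100 = 1.30%
Dry mass = 6.68 x (100 - 8.7) / 100 = 6.09884 g
Dry-basis ash% = 0.087 / 6.09884 x 100 = 1.43%


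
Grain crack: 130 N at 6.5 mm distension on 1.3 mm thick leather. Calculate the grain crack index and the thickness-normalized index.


Crack index = 130 / 6.5 = 20.0 N/mm
Normalized = 20.0 / 1.3 = 15.4 N/mm per mm


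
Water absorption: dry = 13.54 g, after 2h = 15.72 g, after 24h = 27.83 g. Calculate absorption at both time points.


2h absorption = 16.1%
24h absorption = 105.5%

WA (2h) = (15.72 - 13.54) / 13.54 x 100 = 16.1%
WA (24h) = (27.83 - 13.54) / 13.54 x 100 = 105.5%


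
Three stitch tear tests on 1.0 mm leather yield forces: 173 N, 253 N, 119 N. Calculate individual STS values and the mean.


STS1 = 173 / 1.0 = 173.0 N/mm
STS2 = 253 / 1.0 = 253.0 N/mm
STS3 = 119 / 1.0 = 119.0 N/mm
Mean = (173.0 + 253.0 + 119.0) / 3 = 181.7 N/mm


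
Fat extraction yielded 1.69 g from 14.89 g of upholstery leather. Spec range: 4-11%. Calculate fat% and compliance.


Fat content = 11.3%
Compliant: No

Fat% = 1.69 / 14.89 x 100 = 11.3%
Spec range: 4-11%
Compliant: No


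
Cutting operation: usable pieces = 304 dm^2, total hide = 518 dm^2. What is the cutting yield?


Yield = usable / total x 100
Yield = 304 / 518 x 100 = 58.7%


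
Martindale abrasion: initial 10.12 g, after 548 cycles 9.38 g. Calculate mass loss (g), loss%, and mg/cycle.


Mass loss = 0.740 g
Loss = 7.31%
Rate = 1.350 mg/cycle

Loss = 10.12 - 9.38 = 0.740 g
Loss% = 0.740 / 10.12 x 100 = 7.31%
Rate = 0.740 / 548 x 1000 = 1.350 mg/cycle


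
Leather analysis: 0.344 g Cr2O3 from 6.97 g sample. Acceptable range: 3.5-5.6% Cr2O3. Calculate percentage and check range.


Cr2O3 = 4.94%
Within range: Yes


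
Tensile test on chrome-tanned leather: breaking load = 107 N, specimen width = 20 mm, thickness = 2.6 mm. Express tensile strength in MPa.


Cross-section = 20 x 2.6 = 52.0 mm^2
TS = 107 / 52.0 = 2.06 MPa
(1 N/mm^2 = 1 MPa)


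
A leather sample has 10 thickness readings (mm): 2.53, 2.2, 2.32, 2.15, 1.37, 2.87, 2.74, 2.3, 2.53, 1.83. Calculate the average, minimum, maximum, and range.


Sum = 22.84
Average = 22.84 / 10 = 2.28 mm
Minimum = 1.37 mm
Maximum = 2.87 mm
Range = 2.87 - 1.37 = 1.50 mm


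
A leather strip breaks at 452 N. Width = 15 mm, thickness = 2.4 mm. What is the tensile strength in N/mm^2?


12.56 N/mm^2

Cross-sectional area = 15 x 2.4 = 36.0 mm^2
Tensile strength = 452 / 36.0 = 12.56 N/mm^2


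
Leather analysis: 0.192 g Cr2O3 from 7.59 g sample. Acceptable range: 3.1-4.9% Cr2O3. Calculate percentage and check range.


Cr2O3% = 0.192 / 7.59 x 100 = 2.53%
Acceptable range: 3.1 to 4.9%
Within range: No


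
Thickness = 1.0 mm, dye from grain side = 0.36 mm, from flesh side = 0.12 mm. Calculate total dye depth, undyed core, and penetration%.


Total dyed = 0.48 mm
Undyed core = 0.52 mm
Penetration = 48.0%


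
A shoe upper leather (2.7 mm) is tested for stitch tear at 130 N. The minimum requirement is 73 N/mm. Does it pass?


STS = 48.1 N/mm
Passes: No


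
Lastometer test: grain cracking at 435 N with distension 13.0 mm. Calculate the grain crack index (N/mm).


Grain crack index = force / distension
Index = 435 / 13.0 = 33.5 N/mm


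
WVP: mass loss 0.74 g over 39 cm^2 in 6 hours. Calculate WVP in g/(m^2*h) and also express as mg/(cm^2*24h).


WVP = 31.62 g/(m^2*h)
Daily rate = 75.90 mg/(cm^2*24h)

WVP = 0.74 / (39 x 6) x 10000 = 31.62 g/(m^2*h)
Mass loss in mg = 0.74 x 1000 = 740 mg
Per cm^2 per 24h in mg: 740 x 24 / (39 x 6) = 17760 / 234 = 75.90 mg/(cm^2*24h)


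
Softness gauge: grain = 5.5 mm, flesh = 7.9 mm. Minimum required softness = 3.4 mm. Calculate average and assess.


Average = (5.5 + 7.9) / 2 = 6.70 mm
Minimum = 3.4 mm
Meets requirement: Yes


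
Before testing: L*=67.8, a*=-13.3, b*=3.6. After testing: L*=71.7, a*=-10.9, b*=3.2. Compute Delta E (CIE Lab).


dL = 71.7 - 67.8 = 3.9
da = -10.9 - (-13.3) = 2.4
db = 3.2 - 3.6 = -0.4
dE = sqrt((3.9)^2 + (2.4)^2 + (-0.4)^2) = 4.60


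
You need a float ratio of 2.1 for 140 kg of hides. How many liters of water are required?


294.0 L

Water = hide weight x target ratio
Water = 140 x 2.1 = 294.0 L


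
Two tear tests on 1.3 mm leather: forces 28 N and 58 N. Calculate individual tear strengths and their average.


Tear 1 = 28 / 1.3 = 21.5 N/mm
Tear 2 = 58 / 1.3 = 44.6 N/mm
Average = (21.5 + 44.6) / 2 = 33.1 N/mm


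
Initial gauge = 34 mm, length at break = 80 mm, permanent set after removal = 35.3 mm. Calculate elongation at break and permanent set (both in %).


Elongation at break = (80 - 34) / 34 x 100 = 135.3%
Permanent set = (35.3 - 34) / 34 x 100 = 3.8%


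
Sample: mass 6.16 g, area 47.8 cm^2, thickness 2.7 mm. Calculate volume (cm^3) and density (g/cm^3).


Volume = 12.906 cm^3
Density = 0.477 g/cm^3

Thickness in cm = 2.7 / 10 = 0.27 cm
Volume = 47.8 x 0.27 = 12.906 cm^3
Density = 6.16 / 12.906 = 0.477 g/cm^3


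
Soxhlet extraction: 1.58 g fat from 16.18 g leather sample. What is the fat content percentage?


9.8%

Fat content = 1.58 / 16.18 x 100
Fat = 9.8%


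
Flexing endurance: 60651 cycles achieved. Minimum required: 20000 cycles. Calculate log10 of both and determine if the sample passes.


log10(60651) = 4.78
log10(20000) = 4.30
Passes: Yes


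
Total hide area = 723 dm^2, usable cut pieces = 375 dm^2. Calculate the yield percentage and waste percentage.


Yield = 375 / 723 x 100 = 51.9%
Waste = 723 - 375 = 348 dm^2
Waste% = 100 - 51.9 = 48.1%


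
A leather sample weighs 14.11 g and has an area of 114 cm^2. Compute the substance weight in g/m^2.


1237.7 g/m^2


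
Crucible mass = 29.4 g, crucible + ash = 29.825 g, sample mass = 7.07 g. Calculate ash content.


Ash mass = 0.425 g
Ash content = 6.01%

Ash mass = 29.825 - 29.4 = 0.425 g
Ash% = 0.425 / 7.07 x 100 = 6.01%


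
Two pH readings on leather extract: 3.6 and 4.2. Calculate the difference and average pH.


Difference = |3.6 - 4.2| = 0.6
Average = (3.6 + 4.2) / 2 = 3.90


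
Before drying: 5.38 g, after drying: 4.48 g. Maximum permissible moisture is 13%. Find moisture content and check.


Moisture content = 16.7%
Acceptable: No

MC = (5.38 - 4.48) / 5.38 x 100 = 16.7%
Maximum: 13%
Acceptable: No


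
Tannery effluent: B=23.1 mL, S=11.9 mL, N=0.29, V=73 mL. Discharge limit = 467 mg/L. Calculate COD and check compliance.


COD = (23.1 - 11.9) x 0.29 x 8000 / 73 = 355.9 mg/L
Limit: 467 mg/L
Compliant: Yes


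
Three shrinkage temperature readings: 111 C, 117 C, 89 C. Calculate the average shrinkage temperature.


105.7 C

Average = (111 + 117 + 89) / 3
Average = 317 / 3 = 105.7 C


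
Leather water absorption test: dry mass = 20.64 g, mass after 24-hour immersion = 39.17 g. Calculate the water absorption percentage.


Water absorbed = 39.17 - 20.64 = 18.53 g
WA% = 18.53 / 20.64 x 100 = 89.8%


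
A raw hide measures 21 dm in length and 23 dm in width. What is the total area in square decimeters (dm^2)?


483 dm^2


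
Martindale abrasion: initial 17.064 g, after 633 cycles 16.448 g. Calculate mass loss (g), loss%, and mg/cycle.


Loss = 17.064 - 16.448 = 0.616 g
Loss% = 0.616 / 17.064 x 100 = 3.61%
Rate = 0.616 / 633 x 1000 = 0.973 mg/cycle


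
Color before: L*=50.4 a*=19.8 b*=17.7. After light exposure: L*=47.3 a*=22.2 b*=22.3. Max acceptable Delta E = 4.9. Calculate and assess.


Delta E = 6.04
Passes: No


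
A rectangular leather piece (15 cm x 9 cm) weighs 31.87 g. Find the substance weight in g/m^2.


Area = 15 x 9 = 135 cm^2
SW = 31.87 / 135 x 10000 = 2360.7 g/m^2


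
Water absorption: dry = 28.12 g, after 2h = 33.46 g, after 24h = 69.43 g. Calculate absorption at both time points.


WA (2h) = (33.46 - 28.12) / 28.12 x 100 = 19.0%
WA (24h) = (69.43 - 28.12) / 28.12 x 100 = 146.9%


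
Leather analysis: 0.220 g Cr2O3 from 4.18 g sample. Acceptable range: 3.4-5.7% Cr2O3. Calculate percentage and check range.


Cr2O3% = 0.220 / 4.18 x 100 = 5.26%
Acceptable range: 3.4 to 5.7%
Within range: Yes


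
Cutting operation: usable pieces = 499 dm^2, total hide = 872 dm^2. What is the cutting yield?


Yield = usable / total x 100
Yield = 499 / 872 x 100 = 57.2%


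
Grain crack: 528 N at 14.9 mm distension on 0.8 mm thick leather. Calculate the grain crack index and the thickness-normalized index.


Crack index = 528 / 14.9 = 35.4 N/mm
Normalized = 35.4 / 0.8 = 44.3 N/mm per mm


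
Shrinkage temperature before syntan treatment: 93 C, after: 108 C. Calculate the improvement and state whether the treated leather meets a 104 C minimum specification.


Improvement = 108 - 93 = 15 C
Spec check: 108 C >= 104 C? Yes


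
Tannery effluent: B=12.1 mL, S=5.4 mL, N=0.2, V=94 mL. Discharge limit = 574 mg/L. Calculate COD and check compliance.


COD = 114.0 mg/L
Compliant: Yes

COD = (12.1 - 5.4) x 0.2 x 8000 / 94 = 114.0 mg/L
Limit: 574 mg/L
Compliant: Yes


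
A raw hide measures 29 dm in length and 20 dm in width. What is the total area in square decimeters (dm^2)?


Area = length x width
Area = 29 x 20 = 580 dm^2


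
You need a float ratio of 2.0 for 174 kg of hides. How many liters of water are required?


348.0 L


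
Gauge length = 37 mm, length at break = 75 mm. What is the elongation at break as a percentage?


102.7%

Extension = 75 - 37 = 38 mm
Elongation = 38 / 37 x 100 = 102.7%


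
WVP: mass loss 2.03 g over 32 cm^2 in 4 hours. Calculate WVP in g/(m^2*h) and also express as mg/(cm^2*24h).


WVP = 2.03 / (32 x 4) x 10000 = 158.59 g/(m^2*h)
Mass loss in mg = 2.03 x 1000 = 2030 mg
Per cm^2 per 24h in mg: 2030 x 24 / (32 x 4) = 48720 / 128 = 380.63 mg/(cm^2*24h)


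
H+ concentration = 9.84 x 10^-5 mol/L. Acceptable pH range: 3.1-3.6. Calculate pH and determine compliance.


pH = -log10(9.84 x 10^-5) = 4.01
Range: 3.1 to 3.6
Compliant: No


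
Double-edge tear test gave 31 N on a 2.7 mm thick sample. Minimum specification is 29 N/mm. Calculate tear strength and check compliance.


Tear strength = 11.5 N/mm
Compliant: No


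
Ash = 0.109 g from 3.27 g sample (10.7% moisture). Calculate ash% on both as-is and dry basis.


As-is ash% = 0.109 / 3.27 x 100 = 3.33%
Dry mass = 3.27 x (100 - 10.7) / 100 = 2.92011 g
Dry-basis ash% = 0.109 / 2.92011 x 100 = 3.73%


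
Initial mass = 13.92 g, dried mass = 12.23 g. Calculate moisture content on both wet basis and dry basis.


Moisture lost = 13.92 - 12.23 = 1.69 g
Wet basis MC = 1.69 / 13.92 x 100 = 12.1%
Dry basis MC = 1.69 / 12.23 x 100 = 13.8%


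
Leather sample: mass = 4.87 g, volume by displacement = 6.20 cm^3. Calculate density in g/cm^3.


Density = mass / volume
Density = 4.87 / 6.20 = 0.785 g/cm^3


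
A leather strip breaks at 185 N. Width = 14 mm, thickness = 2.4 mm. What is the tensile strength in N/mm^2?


Cross-sectional area = 14 x 2.4 = 33.6 mm^2
Tensile strength = 185 / 33.6 = 5.51 N/mm^2


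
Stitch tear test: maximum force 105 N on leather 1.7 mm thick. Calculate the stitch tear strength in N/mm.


Stitch tear strength = force / thickness
STS = 105 / 1.7 = 61.8 N/mm


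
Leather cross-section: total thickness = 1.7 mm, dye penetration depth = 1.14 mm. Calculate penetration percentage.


67.1%


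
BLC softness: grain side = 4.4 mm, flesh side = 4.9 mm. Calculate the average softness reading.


Average = (4.4 + 4.9) / 2
Average = 4.65 mm


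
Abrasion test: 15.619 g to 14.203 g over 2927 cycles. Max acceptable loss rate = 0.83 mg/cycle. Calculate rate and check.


Rate = 0.484 mg/cycle
Passes: Yes

Loss = 15.619 - 14.203 = 1.416 g
Rate = 1.416 g / 2927 cycles x 1000 = 0.484 mg/cycle
Max = 0.83 mg/cycle
Passes: Yes


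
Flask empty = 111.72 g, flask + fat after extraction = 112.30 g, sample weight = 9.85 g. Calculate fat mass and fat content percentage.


Fat mass = 112.30 - 111.72 = 0.58 g
Fat% = 0.58 / 9.85 x 100 = 5.9%


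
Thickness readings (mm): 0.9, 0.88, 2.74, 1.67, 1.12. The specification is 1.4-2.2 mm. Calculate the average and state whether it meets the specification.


Sum = 7.31
Average = 7.31 / 5 = 1.46 mm
Specification range: 1.4 to 2.2 mm
Within spec: Yes


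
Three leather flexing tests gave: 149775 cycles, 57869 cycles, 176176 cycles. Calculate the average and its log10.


Average = 127940 cycles
log10 = 5.11

Average = (149775 + 57869 + 176176) / 3 = 127940 cycles
log10(127940) = 5.11


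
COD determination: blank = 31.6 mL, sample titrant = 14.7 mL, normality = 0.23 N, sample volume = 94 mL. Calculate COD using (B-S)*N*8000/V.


330.8 mg/L


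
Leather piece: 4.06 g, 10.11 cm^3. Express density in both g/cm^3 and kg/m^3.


Density = 4.06 / 10.11 = 0.402 g/cm^3
Convert: 0.402 x 1000 = 402 kg/m^3


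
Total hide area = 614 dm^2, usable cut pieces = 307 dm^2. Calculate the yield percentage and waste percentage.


Yield = 307 / 614 x 100 = 50.0%
Waste = 614 - 307 = 307 dm^2
Waste% = 100 - 50.0 = 50.0%


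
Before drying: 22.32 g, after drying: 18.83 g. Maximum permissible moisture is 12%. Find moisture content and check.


MC = (22.32 - 18.83) / 22.32 x 100 = 15.6%
Maximum: 12%
Acceptable: No


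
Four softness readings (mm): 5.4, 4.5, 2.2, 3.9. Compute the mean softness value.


4.00 mm


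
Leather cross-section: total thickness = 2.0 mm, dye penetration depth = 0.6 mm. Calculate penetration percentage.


Penetration% = 0.6 / 2.0 x 100
Penetration = 30.0%


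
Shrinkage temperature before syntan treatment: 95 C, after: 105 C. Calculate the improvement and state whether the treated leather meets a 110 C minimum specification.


Improvement = 105 - 95 = 10 C
Spec check: 105 C >= 110 C? No


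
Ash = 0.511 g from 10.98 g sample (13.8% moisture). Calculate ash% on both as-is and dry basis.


As-is ash = 4.65%
Dry-basis ash = 5.40%


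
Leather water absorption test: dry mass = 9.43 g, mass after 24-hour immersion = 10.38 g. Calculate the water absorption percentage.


Water absorbed = 10.38 - 9.43 = 0.95 g
WA% = 0.95 / 9.43 x 100 = 10.1%


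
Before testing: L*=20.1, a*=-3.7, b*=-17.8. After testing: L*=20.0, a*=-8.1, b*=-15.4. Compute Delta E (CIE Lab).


Delta E = 5.01

dL = 20.0 - 20.1 = -0.1
da = -8.1 - (-3.7) = -4.4
db = -15.4 - (-17.8) = 2.4
dE = sqrt((-0.1)^2 + (-4.4)^2 + (2.4)^2) = 5.01


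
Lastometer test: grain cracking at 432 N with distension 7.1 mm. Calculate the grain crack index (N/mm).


Grain crack index = force / distension
Index = 432 / 7.1 = 60.8 N/mm


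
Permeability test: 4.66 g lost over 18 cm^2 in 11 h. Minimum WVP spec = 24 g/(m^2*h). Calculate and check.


WVP = 4.66 / (18 x 11) x 10000 = 235.35 g/(m^2*h)
Minimum: 24 g/(m^2*h)
Meets spec: Yes


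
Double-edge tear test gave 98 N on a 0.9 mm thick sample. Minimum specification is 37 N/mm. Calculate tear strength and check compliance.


Tear strength = 108.9 N/mm
Compliant: Yes


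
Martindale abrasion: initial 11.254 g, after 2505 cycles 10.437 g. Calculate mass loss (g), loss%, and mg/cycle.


Mass loss = 0.817 g
Loss = 7.26%
Rate = 0.326 mg/cycle

Loss = 11.254 - 10.437 = 0.817 g
Loss% = 0.817 / 11.254 x 100 = 7.26%
Rate = 0.817 / 2505 x 1000 = 0.326 mg/cycle


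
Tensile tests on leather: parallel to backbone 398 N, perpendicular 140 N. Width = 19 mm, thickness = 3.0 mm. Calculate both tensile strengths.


Area = 19 x 3.0 = 57.0 mm^2
TS (parallel) = 398 / 57.0 = 6.98 N/mm^2
TS (perpendicular) = 140 / 57.0 = 2.46 N/mm^2


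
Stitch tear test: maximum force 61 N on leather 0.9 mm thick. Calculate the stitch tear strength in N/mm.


67.8 N/mm

Stitch tear strength = force / thickness
STS = 61 / 0.9 = 67.8 N/mm


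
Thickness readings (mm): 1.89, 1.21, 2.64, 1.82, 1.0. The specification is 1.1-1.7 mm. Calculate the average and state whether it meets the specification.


Average = 1.71 mm
Within specification: No


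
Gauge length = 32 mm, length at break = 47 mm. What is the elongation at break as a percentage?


Extension = 47 - 32 = 15 mm
Elongation = 15 / 32 x 100 = 46.9%


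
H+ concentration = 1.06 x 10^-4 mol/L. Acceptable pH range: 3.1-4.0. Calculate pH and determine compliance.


pH = -log10(1.06 x 10^-4) = 3.97
Range: 3.1 to 4.0
Compliant: Yes


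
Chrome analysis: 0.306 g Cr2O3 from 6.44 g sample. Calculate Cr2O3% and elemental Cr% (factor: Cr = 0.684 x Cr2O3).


Cr2O3 = 4.75%
Cr = 3.25%

Cr2O3% = 0.306 / 6.44 x 100 = 4.75%
Cr% = 4.75 x 0.684 = 3.25%


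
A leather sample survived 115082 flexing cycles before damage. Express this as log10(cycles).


log10(115082) = 5.06


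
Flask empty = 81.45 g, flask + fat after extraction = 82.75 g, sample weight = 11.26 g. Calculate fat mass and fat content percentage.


Fat mass = 1.30 g
Fat content = 11.5%

Fat mass = 82.75 - 81.45 = 1.30 g
Fat% = 1.30 / 11.26 x 100 = 11.5%


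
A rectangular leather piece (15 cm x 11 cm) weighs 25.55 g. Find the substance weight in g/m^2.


1548.5 g/m^2

Area = 15 x 11 = 165 cm^2
SW = 25.55 / 165 x 10000 = 1548.5 g/m^2


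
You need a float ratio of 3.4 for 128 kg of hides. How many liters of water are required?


Water = hide weight x target ratio
Water = 128 x 3.4 = 435.2 L


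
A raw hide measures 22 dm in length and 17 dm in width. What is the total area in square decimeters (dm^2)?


Area = length x width
Area = 22 x 17 = 374 dm^2


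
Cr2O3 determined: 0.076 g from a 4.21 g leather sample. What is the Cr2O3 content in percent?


Cr2O3% = 0.076 / 4.21 x 100
Cr2O3% = 1.81%


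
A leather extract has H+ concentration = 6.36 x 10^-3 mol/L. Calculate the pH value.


pH = 2.20

pH = -log10[H+]
pH = -log10(6.36 x 10^-3) = 2.20


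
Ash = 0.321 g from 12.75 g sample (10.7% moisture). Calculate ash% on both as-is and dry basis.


As-is ash% = 0.321 / 12.75 x 100 = 2.52%
Dry mass = 12.75 x (100 - 10.7) / 100 = 11.38575 g
Dry-basis ash% = 0.321 / 11.38575 x 100 = 2.82%


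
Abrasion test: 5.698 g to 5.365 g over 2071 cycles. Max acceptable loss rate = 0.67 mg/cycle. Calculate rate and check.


Loss = 5.698 - 5.365 = 0.333 g
Rate = 0.333 g / 2071 cycles x 1000 = 0.161 mg/cycle
Max = 0.67 mg/cycle
Passes: Yes


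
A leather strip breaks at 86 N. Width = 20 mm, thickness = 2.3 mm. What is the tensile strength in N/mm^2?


1.87 N/mm^2

Cross-sectional area = 20 x 2.3 = 46.0 mm^2
Tensile strength = 86 / 46.0 = 1.87 N/mm^2


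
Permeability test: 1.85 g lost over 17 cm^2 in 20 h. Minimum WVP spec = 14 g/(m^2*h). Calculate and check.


WVP = 54.41 g/(m^2*h)
Meets specification: Yes


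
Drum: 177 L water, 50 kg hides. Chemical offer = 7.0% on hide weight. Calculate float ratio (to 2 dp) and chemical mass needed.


Float ratio = 177 / 50 = 3.54
Chemical = 50 x 7.0 / 100 = 3.5 kg


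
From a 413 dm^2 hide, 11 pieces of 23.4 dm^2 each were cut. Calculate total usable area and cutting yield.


Total usable = 11 x 23.4 = 257.4 dm^2
Yield = 257.4 / 413 x 100 = 62.3%


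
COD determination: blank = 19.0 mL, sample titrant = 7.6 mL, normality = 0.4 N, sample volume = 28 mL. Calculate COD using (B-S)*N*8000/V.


COD = (19.0 - 7.6) x 0.4 x 8000 / 28
COD = 11.4 x 0.4 x 8000 / 28
COD = 1302.9 mg/L


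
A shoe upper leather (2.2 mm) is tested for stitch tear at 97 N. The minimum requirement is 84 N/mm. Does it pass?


STS = 44.1 N/mm
Passes: No

STS = 97 / 2.2 = 44.1 N/mm
Minimum required: 84 N/mm
Passes: No


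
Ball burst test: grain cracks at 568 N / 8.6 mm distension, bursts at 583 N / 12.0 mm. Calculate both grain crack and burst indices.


Crack index = 66.0 N/mm
Burst index = 48.6 N/mm


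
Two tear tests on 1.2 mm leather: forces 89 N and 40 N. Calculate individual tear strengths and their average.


Tear 1 = 89 / 1.2 = 74.2 N/mm
Tear 2 = 40 / 1.2 = 33.3 N/mm
Average = (74.2 + 33.3) / 2 = 53.8 N/mm


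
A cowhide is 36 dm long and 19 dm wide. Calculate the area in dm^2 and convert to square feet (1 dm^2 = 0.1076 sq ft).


Area = 36 x 19 = 684 dm^2
Conversion: 684 x 0.1076 = 73.60 sq ft


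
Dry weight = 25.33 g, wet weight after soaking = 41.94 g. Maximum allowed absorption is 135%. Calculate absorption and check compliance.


WA = (41.94 - 25.33) / 25.33 x 100 = 65.6%
Maximum allowed: 135%
Compliant: Yes


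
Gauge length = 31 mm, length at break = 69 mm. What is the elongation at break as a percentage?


Extension = 69 - 31 = 38 mm
Elongation = 38 / 31 x 100 = 122.6%


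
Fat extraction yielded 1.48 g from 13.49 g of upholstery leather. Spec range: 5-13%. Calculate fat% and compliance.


Fat% = 1.48 / 13.49 x 100 = 11.0%
Spec range: 5-13%
Compliant: Yes


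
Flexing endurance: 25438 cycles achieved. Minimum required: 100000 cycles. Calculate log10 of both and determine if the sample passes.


log10(25438) = 4.41
log10(100000) = 5.00
Passes: No


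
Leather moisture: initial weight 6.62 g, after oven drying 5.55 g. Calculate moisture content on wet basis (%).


16.2%

Moisture = 6.62 - 5.55 = 1.07 g
MC = 1.07 / 6.62 x 100 = 16.2%


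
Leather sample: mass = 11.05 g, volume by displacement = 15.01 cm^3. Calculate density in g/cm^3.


Density = mass / volume
Density = 11.05 / 15.01 = 0.736 g/cm^3


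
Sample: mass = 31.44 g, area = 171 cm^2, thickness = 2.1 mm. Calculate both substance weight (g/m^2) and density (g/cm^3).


SW = 31.44 / 171 x 10000 = 1838.6 g/m^2
Volume = 171 x 2.1 / 10 = 35.91 cm^3
Density = 31.44 / 35.91 = 0.876 g/cm^3


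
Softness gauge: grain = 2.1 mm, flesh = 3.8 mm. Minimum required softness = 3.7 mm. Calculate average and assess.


Average = (2.1 + 3.8) / 2 = 2.95 mm
Minimum = 3.7 mm
Meets requirement: No


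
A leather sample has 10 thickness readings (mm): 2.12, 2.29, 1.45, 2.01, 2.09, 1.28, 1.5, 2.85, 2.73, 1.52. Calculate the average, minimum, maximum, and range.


Average = 1.98 mm
Min = 1.28 mm
Max = 2.85 mm
Range = 1.57 mm


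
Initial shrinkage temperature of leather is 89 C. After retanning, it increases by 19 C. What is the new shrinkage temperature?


108 C

New Ts = 89 + 19 = 108 C


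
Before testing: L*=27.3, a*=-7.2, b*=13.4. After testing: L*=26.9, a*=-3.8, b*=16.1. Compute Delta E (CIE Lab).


Delta E = 4.36

dL = 26.9 - 27.3 = -0.4
da = -3.8 - (-7.2) = 3.4
db = 16.1 - 13.4 = 2.7
dE = sqrt((-0.4)^2 + (3.4)^2 + (2.7)^2) = 4.36


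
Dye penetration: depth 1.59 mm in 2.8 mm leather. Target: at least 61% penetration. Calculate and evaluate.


Penetration = 56.8%
Meets target: No


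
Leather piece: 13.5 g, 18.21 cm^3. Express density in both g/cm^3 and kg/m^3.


0.741 g/cm^3
741 kg/m^3

Density = 13.5 / 18.21 = 0.741 g/cm^3
Convert: 0.741 x 1000 = 741 kg/m^3


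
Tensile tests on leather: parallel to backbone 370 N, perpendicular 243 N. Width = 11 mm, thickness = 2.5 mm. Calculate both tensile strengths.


Parallel = 13.45 N/mm^2
Perpendicular = 8.84 N/mm^2


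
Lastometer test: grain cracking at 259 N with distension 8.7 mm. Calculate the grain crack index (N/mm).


29.8 N/mm

Grain crack index = force / distension
Index = 259 / 8.7 = 29.8 N/mm


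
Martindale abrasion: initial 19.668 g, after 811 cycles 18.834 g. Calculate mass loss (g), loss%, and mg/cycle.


Loss = 19.668 - 18.834 = 0.834 g
Loss% = 0.834 / 19.668 x 100 = 4.24%
Rate = 0.834 / 811 x 1000 = 1.028 mg/cycle


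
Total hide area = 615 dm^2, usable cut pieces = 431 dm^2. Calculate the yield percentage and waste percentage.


Yield = 70.1%
Waste = 29.9%

Yield = 431 / 615 x 100 = 70.1%
Waste = 615 - 431 = 184 dm^2
Waste% = 100 - 70.1 = 29.9%


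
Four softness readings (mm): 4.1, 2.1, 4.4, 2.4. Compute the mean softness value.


3.25 mm


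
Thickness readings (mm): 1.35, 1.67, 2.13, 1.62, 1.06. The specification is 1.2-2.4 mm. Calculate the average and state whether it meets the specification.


Average = 1.57 mm
Within specification: Yes

Sum = 7.83
Average = 7.83 / 5 = 1.57 mm
Specification range: 1.2 to 2.4 mm
Within spec: Yes


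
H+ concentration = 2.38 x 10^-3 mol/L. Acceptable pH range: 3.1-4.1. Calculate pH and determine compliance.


pH = 2.62
Compliant: No


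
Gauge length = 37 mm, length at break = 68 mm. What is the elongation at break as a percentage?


83.8%

Extension = 68 - 37 = 31 mm
Elongation = 31 / 37 x 100 = 83.8%


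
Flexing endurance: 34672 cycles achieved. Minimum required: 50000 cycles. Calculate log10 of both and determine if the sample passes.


log10(34672) = 4.54
log10(50000) = 4.70
Passes: No


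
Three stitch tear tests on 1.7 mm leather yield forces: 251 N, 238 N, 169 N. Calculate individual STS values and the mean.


STS1 = 147.6 N/mm
STS2 = 140.0 N/mm
STS3 = 99.4 N/mm
Mean = 129.0 N/mm


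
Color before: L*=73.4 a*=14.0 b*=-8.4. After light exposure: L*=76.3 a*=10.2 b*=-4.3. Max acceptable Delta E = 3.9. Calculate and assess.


dL = 2.9, da = -3.8, db = 4.1
dE = sqrt((2.9)^2 + (-3.8)^2 + (4.1)^2) = 6.30
Max = 3.9
Passes: No


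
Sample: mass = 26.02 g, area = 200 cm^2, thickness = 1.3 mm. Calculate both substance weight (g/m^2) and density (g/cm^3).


SW = 26.02 / 200 x 10000 = 1301.0 g/m^2
Volume = 200 x 1.3 / 10 = 26.00 cm^3
Density = 26.02 / 26.00 = 1.001 g/cm^3


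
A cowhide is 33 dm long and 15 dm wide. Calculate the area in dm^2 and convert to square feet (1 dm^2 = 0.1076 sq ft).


Area = 33 x 15 = 495 dm^2
Conversion: 495 x 0.1076 = 53.26 sq ft


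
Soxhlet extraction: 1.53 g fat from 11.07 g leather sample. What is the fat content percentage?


13.8%


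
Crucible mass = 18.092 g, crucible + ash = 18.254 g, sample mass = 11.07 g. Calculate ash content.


Ash mass = 18.254 - 18.092 = 0.162 g
Ash% = 0.162 / 11.07 x 100 = 1.46%


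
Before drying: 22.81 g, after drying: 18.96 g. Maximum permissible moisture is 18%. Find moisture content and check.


Moisture content = 16.9%
Acceptable: Yes

MC = (22.81 - 18.96) / 22.81 x 100 = 16.9%
Maximum: 18%
Acceptable: Yes


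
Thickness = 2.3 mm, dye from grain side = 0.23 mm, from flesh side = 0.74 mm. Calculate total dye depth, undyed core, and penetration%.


Total dyed = 0.97 mm
Undyed core = 1.33 mm
Penetration = 42.2%


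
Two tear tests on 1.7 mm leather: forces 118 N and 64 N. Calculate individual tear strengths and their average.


Tear 1 = 118 / 1.7 = 69.4 N/mm
Tear 2 = 64 / 1.7 = 37.6 N/mm
Average = (69.4 + 37.6) / 2 = 53.5 N/mm


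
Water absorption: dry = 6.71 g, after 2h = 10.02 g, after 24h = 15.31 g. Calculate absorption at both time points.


WA (2h) = (10.02 - 6.71) / 6.71 x 100 = 49.3%
WA (24h) = (15.31 - 6.71) / 6.71 x 100 = 128.2%


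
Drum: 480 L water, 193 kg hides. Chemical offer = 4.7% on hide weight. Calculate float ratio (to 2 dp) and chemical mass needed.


Float ratio = 2.49
Chemical needed = 9.071 kg

Float ratio = 480 / 193 = 2.49
Chemical = 193 x 4.7 / 100 = 9.071 kg


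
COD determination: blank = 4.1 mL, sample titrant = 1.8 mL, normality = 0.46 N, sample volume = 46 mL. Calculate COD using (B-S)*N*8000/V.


COD = (4.1 - 1.8) x 0.46 x 8000 / 46
COD = 2.3 x 0.46 x 8000 / 46
COD = 184.0 mg/L


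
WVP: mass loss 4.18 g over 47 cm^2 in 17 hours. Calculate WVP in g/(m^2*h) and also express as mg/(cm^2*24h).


WVP = 52.32 g/(m^2*h)
Daily rate = 125.56 mg/(cm^2*24h)


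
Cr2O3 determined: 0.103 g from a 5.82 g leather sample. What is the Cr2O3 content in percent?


Cr2O3% = 0.103 / 5.82 x 100
Cr2O3% = 1.77%


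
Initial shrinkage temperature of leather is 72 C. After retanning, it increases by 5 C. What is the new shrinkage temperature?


New Ts = 72 + 5 = 77 C


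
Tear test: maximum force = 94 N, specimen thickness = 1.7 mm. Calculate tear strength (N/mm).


55.3 N/mm


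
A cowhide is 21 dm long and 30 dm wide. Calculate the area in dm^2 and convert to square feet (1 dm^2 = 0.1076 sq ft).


630 dm^2
67.79 sq ft

Area = 21 x 30 = 630 dm^2
Conversion: 630 x 0.1076 = 67.79 sq ft


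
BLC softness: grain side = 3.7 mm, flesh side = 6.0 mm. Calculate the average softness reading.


4.85 mm

Average = (3.7 + 6.0) / 2
Average = 4.85 mm


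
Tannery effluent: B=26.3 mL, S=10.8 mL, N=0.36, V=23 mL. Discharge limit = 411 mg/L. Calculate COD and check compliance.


COD = 1940.9 mg/L
Compliant: No


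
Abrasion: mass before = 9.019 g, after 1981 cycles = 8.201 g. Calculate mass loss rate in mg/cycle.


Mass loss = 9.019 - 8.201 = 0.818 g
Rate = 0.818 / 1981 x 1000 = 0.413 mg/cycle


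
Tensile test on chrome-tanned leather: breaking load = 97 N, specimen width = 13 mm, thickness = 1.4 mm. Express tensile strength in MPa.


5.33 MPa

Cross-section = 13 x 1.4 = 18.2 mm^2
TS = 97 / 18.2 = 5.33 MPa
(1 N/mm^2 = 1 MPa)


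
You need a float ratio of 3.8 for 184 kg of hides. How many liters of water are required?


699.2 L

Water = hide weight x target ratio
Water = 184 x 3.8 = 699.2 L


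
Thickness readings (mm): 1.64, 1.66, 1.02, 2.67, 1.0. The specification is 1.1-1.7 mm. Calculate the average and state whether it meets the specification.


Sum = 7.99
Average = 7.99 / 5 = 1.60 mm
Specification range: 1.1 to 1.7 mm
Within spec: Yes


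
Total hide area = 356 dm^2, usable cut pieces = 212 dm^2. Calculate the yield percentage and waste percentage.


Yield = 212 / 356 x 100 = 59.6%
Waste = 356 - 212 = 144 dm^2
Waste% = 100 - 59.6 = 40.4%


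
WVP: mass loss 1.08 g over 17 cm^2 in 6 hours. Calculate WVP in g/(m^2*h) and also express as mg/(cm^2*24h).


WVP = 105.88 g/(m^2*h)
Daily rate = 254.12 mg/(cm^2*24h)

WVP = 1.08 / (17 x 6) x 10000 = 105.88 g/(m^2*h)
Mass loss in mg = 1.08 x 1000 = 1080 mg
Per cm^2 per 24h in mg: 1080 x 24 / (17 x 6) = 25920 / 102 = 254.12 mg/(cm^2*24h)


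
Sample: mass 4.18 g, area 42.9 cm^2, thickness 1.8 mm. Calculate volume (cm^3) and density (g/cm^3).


Volume = 7.722 cm^3
Density = 0.541 g/cm^3

Thickness in cm = 1.8 / 10 = 0.18 cm
Volume = 42.9 x 0.18 = 7.722 cm^3
Density = 4.18 / 7.722 = 0.541 g/cm^3


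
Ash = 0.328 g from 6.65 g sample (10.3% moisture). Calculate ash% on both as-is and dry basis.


As-is ash% = 0.328 / 6.65 x 100 = 4.93%
Dry mass = 6.65 x (100 - 10.3) / 100 = 5.96505 g
Dry-basis ash% = 0.328 / 5.96505 x 100 = 5.50%


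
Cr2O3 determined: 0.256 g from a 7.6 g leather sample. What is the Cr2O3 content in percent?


Cr2O3% = 0.256 / 7.6 x 100
Cr2O3% = 3.37%


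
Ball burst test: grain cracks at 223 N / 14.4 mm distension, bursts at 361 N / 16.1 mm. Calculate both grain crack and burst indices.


Crack index = 15.5 N/mm
Burst index = 22.4 N/mm


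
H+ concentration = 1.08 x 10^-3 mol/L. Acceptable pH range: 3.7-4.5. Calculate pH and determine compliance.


pH = -log10(1.08 x 10^-3) = 2.97
Range: 3.7 to 4.5
Compliant: No


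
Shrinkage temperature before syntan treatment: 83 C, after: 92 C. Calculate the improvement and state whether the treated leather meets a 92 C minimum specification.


Improvement = 92 - 83 = 9 C
Spec check: 92 C >= 92 C? Yes


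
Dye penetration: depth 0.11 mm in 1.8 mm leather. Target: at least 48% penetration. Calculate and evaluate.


Penetration = 6.1%
Meets target: No


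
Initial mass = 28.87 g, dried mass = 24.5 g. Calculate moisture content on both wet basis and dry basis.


Moisture lost = 28.87 - 24.5 = 4.37 g
Wet basis MC = 4.37 / 28.87 x 100 = 15.1%
Dry basis MC = 4.37 / 24.5 x 100 = 17.8%


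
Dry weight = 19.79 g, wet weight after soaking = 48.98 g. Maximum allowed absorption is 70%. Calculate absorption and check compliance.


WA = (48.98 - 19.79) / 19.79 x 100 = 147.5%
Maximum allowed: 70%
Compliant: No


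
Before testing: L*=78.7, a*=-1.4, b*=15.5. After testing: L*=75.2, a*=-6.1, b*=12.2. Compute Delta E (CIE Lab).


dL = 75.2 - 78.7 = -3.5
da = -6.1 - (-1.4) = -4.7
db = 12.2 - 15.5 = -3.3
dE = sqrt((-3.5)^2 + (-4.7)^2 + (-3.3)^2) = 6.73


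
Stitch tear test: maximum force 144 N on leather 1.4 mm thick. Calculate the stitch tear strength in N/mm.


Stitch tear strength = force / thickness
STS = 144 / 1.4 = 102.9 N/mm


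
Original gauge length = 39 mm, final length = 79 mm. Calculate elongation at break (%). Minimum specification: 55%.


Elongation = 102.6%
Meets spec: Yes


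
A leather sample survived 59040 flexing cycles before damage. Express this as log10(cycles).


log10(59040) = 4.77


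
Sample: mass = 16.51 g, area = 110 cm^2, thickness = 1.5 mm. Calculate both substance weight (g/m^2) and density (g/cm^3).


Substance weight = 1500.9 g/m^2
Density = 1.001 g/cm^3

SW = 16.51 / 110 x 10000 = 1500.9 g/m^2
Volume = 110 x 1.5 / 10 = 16.50 cm^3
Density = 16.51 / 16.50 = 1.001 g/cm^3


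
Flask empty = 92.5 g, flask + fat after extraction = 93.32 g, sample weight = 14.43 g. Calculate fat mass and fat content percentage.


Fat mass = 93.32 - 92.5 = 0.82 g
Fat% = 0.82 / 14.43 x 100 = 5.7%


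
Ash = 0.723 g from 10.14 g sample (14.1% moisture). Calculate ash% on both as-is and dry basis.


As-is ash% = 0.723 / 10.14 x 100 = 7.13%
Dry mass = 10.14 x (100 - 14.1) / 100 = 8.71026 g
Dry-basis ash% = 0.723 / 8.71026 x 100 = 8.30%


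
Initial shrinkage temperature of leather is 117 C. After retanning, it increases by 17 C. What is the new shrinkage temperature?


New Ts = 117 + 17 = 134 C


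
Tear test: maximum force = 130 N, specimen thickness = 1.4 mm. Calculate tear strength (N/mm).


92.9 N/mm

Tear strength = force / thickness
Tear = 130 / 1.4 = 92.9 N/mm


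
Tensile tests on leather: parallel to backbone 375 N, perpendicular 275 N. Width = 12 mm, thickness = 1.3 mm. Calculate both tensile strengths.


Parallel = 24.04 N/mm^2
Perpendicular = 17.63 N/mm^2


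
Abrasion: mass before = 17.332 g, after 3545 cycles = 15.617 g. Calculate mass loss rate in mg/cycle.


0.484 mg/cycle

Mass loss = 17.332 - 15.617 = 1.715 g
Rate = 1.715 / 3545 x 1000 = 0.484 mg/cycle


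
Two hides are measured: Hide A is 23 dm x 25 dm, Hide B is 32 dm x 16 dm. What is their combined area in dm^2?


Hide A area = 23 x 25 = 575 dm^2
Hide B area = 32 x 16 = 512 dm^2
Total = 575 + 512 = 1087 dm^2


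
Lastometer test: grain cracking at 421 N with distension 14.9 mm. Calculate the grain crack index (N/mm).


Grain crack index = force / distension
Index = 421 / 14.9 = 28.3 N/mm


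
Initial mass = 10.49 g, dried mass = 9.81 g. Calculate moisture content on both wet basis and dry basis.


Moisture lost = 10.49 - 9.81 = 0.68 g
Wet basis MC = 0.68 / 10.49 x 100 = 6.5%
Dry basis MC = 0.68 / 9.81 x 100 = 6.9%


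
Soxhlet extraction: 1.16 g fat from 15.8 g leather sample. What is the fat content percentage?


Fat content = 1.16 / 15.8 x 100
Fat = 7.3%


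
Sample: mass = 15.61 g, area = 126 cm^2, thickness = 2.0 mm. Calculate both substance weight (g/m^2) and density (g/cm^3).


SW = 15.61 / 126 x 10000 = 1238.9 g/m^2
Volume = 126 x 2.0 / 10 = 25.20 cm^3
Density = 15.61 / 25.20 = 0.619 g/cm^3


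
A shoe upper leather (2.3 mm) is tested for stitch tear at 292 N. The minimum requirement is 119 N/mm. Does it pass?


STS = 127.0 N/mm
Passes: Yes

STS = 292 / 2.3 = 127.0 N/mm
Minimum required: 119 N/mm
Passes: Yes


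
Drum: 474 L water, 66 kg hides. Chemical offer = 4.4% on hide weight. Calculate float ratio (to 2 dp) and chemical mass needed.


Float ratio = 474 / 66 = 7.18
Chemical = 66 x 4.4 / 100 = 2.904 kg


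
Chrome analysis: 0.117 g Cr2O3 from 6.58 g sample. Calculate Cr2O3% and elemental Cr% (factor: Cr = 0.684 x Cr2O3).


Cr2O3% = 0.117 / 6.58 x 100 = 1.78%
Cr% = 1.78 x 0.684 = 1.22%


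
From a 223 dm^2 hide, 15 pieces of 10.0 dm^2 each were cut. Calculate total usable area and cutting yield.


Usable area = 150.0 dm^2
Yield = 67.3%

Total usable = 15 x 10.0 = 150.0 dm^2
Yield = 150.0 / 223 x 100 = 67.3%


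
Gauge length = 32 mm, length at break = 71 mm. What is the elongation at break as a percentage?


Extension = 71 - 32 = 39 mm
Elongation = 39 / 32 x 100 = 121.9%


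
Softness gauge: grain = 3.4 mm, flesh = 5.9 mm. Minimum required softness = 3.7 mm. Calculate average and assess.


Average softness = 4.65 mm
Meets requirement: Yes


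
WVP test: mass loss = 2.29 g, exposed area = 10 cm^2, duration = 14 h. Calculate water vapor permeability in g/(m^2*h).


163.57 g/(m^2*h)


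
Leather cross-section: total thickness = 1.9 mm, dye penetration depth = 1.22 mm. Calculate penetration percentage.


64.2%


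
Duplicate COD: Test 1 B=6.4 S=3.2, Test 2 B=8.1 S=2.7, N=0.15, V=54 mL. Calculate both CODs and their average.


COD1 = 71.1 mg/L
COD2 = 120.0 mg/L
Average = 95.6 mg/L


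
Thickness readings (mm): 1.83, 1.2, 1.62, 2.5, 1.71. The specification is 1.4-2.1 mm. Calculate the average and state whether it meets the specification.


Average = 1.77 mm
Within specification: Yes


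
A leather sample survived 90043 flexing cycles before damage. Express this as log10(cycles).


4.95

log10(90043) = 4.95


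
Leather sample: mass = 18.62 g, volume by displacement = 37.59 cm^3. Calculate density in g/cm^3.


Density = mass / volume
Density = 18.62 / 37.59 = 0.495 g/cm^3


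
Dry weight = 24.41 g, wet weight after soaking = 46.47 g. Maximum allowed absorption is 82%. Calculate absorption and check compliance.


Absorption = 90.4%
Compliant: No


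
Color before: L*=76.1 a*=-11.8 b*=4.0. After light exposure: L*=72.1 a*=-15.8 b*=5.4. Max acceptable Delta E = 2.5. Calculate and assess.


Delta E = 5.83
Passes: No

dL = -4.0, da = -4.0, db = 1.4
dE = sqrt((-4.0)^2 + (-4.0)^2 + (1.4)^2) = 5.83
Max = 2.5
Passes: No


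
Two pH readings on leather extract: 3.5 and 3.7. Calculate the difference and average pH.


Difference = 0.2
Average pH = 3.60

Difference = |3.5 - 3.7| = 0.2
Average = (3.5 + 3.7) / 2 = 3.60


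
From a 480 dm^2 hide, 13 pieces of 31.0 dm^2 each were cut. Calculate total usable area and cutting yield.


Total usable = 13 x 31.0 = 403.0 dm^2
Yield = 403.0 / 480 x 100 = 84.0%


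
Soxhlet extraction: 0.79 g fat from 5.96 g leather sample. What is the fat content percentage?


13.3%

Fat content = 0.79 / 5.96 x 100
Fat = 13.3%


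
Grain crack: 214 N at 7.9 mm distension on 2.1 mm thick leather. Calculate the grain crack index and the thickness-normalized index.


Crack index = 214 / 7.9 = 27.1 N/mm
Normalized = 27.1 / 2.1 = 12.9 N/mm per mm
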